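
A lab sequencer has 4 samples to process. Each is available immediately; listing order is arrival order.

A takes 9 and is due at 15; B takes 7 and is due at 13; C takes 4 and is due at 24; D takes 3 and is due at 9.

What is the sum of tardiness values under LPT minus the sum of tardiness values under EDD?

13

LPT (decreasing processing time): A B C D.
A: 0→9, due 15, tardiness 0
B: 9→16, due 13, tardiness 3
C: 16→20, due 24, tardiness 0
D: 20→23, due 9, tardiness 14
Sum = 0+3+0+14 = 17.
EDD (increasing due date): D B A C.
D: 0→3, due 9, tardiness 0
B: 3→10, due 13, tardiness 0
A: 10→19, due 15, tardiness 4
C: 19→23, due 24, tardiness 0
Sum = 0+0+4+0 = 4.
Difference = 17 − 4 = 13.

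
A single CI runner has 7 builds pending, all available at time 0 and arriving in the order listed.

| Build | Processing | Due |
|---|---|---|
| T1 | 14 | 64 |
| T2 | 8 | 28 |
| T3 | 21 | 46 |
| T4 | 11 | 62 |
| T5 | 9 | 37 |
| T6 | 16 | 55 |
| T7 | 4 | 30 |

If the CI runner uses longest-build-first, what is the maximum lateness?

53

LPT (decreasing processing time): T3 T6 T1 T4 T5 T2 T7.
T3: 0→21, due 46, lateness -25
T6: 21→37, due 55, lateness -18
T1: 37→51, due 64, lateness -13
T4: 51→62, due 62, lateness 0
T5: 62→71, due 37, lateness 34
T2: 71→79, due 28, lateness 51
T7: 79→83, due 30, lateness 53
Maximum = 53.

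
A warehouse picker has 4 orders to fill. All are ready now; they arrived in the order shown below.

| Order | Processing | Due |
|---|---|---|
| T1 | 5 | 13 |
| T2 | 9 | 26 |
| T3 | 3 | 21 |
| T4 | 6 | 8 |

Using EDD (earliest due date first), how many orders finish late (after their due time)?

0

EDD (increasing due date): T4 T1 T3 T2.
T4: 0→6, due 8, tardiness 0
T1: 6→11, due 13, tardiness 0
T3: 11→14, due 21, tardiness 0
T2: 14→23, due 26, tardiness 0
Late orders: 0.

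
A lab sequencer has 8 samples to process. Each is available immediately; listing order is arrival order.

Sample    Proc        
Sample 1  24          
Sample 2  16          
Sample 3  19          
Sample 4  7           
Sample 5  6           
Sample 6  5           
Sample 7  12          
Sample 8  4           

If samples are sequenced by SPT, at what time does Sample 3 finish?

SPT (increasing processing time): Sample 8 Sample 6 Sample 5 Sample 4 Sample 7 Sample 2 Sample 3 Sample 1.
Sample 8: 0→4
Sample 6: 4→9
Sample 5: 9→15
Sample 4: 15→22
Sample 7: 22→34
Sample 2: 34→50
Sample 3: 50→69

69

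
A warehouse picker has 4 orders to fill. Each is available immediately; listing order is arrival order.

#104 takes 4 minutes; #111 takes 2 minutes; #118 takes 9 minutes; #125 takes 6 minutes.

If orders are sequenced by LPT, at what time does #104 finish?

LPT (decreasing processing time): #118 #125 #104 #111.
#118: 0→9
#125: 9→15
#104: 15→19

19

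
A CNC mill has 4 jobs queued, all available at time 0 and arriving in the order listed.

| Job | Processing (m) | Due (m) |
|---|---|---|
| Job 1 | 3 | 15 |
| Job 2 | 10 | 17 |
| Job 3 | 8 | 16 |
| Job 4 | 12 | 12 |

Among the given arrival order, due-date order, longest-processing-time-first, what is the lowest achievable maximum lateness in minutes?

FIFO (arrival order): Job 1 Job 2 Job 3 Job 4.
Job 1: 0→3, due 15, lateness -12
Job 2: 3→13, due 17, lateness -4
Job 3: 13→21, due 16, lateness 5
Job 4: 21→33, due 12, lateness 21
Maximum = 21.
EDD (increasing due date): Job 4 Job 1 Job 3 Job 2.
Job 4: 0→12, due 12, lateness 0
Job 1: 12→15, due 15, lateness 0
Job 3: 15→23, due 16, lateness 7
Job 2: 23→33, due 17, lateness 16
Maximum = 16.
LPT (decreasing processing time): Job 4 Job 2 Job 3 Job 1.
Job 4: 0→12, due 12, lateness 0
Job 2: 12→22, due 17, lateness 5
Job 3: 22→30, due 16, lateness 14
Job 1: 30→33, due 15, lateness 18
Maximum = 18.
FIFO 21, EDD 16, LPT 18 → minimum 16.

16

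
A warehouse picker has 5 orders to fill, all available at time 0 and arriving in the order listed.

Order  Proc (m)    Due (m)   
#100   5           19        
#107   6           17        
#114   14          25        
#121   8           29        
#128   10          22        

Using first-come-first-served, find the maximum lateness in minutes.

21

FIFO (arrival order): #100 #107 #114 #121 #128.
#100: 0→5, due 19, lateness -14
#107: 5→11, due 17, lateness -6
#114: 11→25, due 25, lateness 0
#121: 25→33, due 29, lateness 4
#128: 33→43, due 22, lateness 21
Maximum = 21.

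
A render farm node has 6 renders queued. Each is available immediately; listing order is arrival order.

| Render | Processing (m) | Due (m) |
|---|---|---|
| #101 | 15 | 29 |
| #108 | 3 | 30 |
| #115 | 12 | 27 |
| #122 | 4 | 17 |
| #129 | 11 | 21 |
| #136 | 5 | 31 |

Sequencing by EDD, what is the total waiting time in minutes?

EDD (increasing due date): #122 #129 #115 #101 #108 #136.
#122: waits 0, runs 0→4
#129: waits 4, runs 4→15
#115: waits 15, runs 15→27
#101: waits 27, runs 27→42
#108: waits 42, runs 42→45
#136: waits 45, runs 45→50
Sum = 0+4+15+27+42+45 = 133.

133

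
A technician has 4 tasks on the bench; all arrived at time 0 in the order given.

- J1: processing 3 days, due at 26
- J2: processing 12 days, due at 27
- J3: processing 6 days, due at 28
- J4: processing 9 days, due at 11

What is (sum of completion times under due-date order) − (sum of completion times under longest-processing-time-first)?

-15

EDD (increasing due date): J4 J1 J2 J3.
J4: 0→9
J1: 9→12
J2: 12→24
J3: 24→30
Sum = 9+12+24+30 = 75.
LPT (decreasing processing time): J2 J4 J3 J1.
J2: 0→12
J4: 12→21
J3: 21→27
J1: 27→30
Sum = 12+21+27+30 = 90.
Difference = 75 − 90 = -15.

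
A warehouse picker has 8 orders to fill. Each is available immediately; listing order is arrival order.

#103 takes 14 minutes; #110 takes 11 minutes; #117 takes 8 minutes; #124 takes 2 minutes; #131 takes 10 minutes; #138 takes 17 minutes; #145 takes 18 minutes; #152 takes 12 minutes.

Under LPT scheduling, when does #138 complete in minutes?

LPT (decreasing processing time): #145 #138 #103 #152 #110 #131 #117 #124.
#145: 0→18
#138: 18→35

35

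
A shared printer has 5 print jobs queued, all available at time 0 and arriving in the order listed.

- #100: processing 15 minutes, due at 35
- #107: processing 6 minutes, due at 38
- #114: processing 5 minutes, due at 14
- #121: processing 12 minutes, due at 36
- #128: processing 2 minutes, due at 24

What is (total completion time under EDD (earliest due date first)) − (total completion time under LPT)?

-45

EDD (increasing due date): #114 #128 #100 #121 #107.
#114: 0→5
#128: 5→7
#100: 7→22
#121: 22→34
#107: 34→40
Sum = 5+7+22+34+40 = 108.
LPT (decreasing processing time): #100 #121 #107 #114 #128.
#100: 0→15
#121: 15→27
#107: 27→33
#114: 33→38
#128: 38→40
Sum = 15+27+33+38+40 = 153.
Difference = 108 − 153 = -45.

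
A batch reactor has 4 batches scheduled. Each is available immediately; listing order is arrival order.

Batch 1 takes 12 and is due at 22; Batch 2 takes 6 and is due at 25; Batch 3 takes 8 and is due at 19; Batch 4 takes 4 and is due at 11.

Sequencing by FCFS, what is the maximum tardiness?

FIFO (arrival order): Batch 1 Batch 2 Batch 3 Batch 4.
Batch 1: 0→12, due 22, tardiness 0
Batch 2: 12→18, due 25, tardiness 0
Batch 3: 18→26, due 19, tardiness 7
Batch 4: 26→30, due 11, tardiness 19
Maximum = 19.

19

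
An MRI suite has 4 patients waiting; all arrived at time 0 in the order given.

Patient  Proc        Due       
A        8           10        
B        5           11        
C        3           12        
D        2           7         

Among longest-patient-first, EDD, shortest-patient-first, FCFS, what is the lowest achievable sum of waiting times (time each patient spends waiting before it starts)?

LPT (decreasing processing time): A B C D.
A: waits 0, runs 0→8
B: waits 8, runs 8→13
C: waits 13, runs 13→16
D: waits 16, runs 16→18
Sum = 0+8+13+16 = 37.
EDD (increasing due date): D A B C.
D: waits 0, runs 0→2
A: waits 2, runs 2→10
B: waits 10, runs 10→15
C: waits 15, runs 15→18
Sum = 0+2+10+15 = 27.
SPT (increasing processing time): D C B A.
D: waits 0, runs 0→2
C: waits 2, runs 2→5
B: waits 5, runs 5→10
A: waits 10, runs 10→18
Sum = 0+2+5+10 = 17.
FIFO (arrival order): A B C D.
A: waits 0, runs 0→8
B: waits 8, runs 8→13
C: waits 13, runs 13→16
D: waits 16, runs 16→18
Sum = 0+8+13+16 = 37.
LPT 37, EDD 27, SPT 17, FIFO 37 → minimum 17.

17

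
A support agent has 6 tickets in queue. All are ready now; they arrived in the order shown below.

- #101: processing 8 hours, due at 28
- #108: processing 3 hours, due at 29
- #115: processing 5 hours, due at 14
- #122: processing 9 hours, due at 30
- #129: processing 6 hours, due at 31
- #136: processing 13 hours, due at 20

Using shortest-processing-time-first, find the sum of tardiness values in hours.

25

SPT (increasing processing time): #108 #115 #129 #101 #122 #136.
#108: 0→3, due 29, tardiness 0
#115: 3→8, due 14, tardiness 0
#129: 8→14, due 31, tardiness 0
#101: 14→22, due 28, tardiness 0
#122: 22→31, due 30, tardiness 1
#136: 31→44, due 20, tardiness 24
Sum = 0+0+0+0+1+24 = 25.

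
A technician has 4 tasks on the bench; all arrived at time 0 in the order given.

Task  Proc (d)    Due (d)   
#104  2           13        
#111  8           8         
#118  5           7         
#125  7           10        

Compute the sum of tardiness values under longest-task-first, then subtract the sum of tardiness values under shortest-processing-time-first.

9

LPT (decreasing processing time): #111 #125 #118 #104.
#111: 0→8, due 8, tardiness 0
#125: 8→15, due 10, tardiness 5
#118: 15→20, due 7, tardiness 13
#104: 20→22, due 13, tardiness 9
Sum = 0+5+13+9 = 27.
SPT (increasing processing time): #104 #118 #125 #111.
#104: 0→2, due 13, tardiness 0
#118: 2→7, due 7, tardiness 0
#125: 7→14, due 10, tardiness 4
#111: 14→22, due 8, tardiness 14
Sum = 0+0+4+14 = 18.
Difference = 27 − 18 = 9.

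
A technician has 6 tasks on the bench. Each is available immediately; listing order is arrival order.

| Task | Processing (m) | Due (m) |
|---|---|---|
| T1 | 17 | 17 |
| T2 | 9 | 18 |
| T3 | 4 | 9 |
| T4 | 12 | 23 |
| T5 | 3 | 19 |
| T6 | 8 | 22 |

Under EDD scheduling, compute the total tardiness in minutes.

EDD (increasing due date): T3 T1 T2 T5 T6 T4.
T3: 0→4, due 9, tardiness 0
T1: 4→21, due 17, tardiness 4
T2: 21→30, due 18, tardiness 12
T5: 30→33, due 19, tardiness 14
T6: 33→41, due 22, tardiness 19
T4: 41→53, due 23, tardiness 30
Sum = 0+4+12+14+19+30 = 79.

79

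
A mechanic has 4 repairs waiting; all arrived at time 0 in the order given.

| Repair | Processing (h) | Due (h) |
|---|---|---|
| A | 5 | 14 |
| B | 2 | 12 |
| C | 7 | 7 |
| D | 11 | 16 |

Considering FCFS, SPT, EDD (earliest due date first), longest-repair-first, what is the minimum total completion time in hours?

FIFO (arrival order): A B C D.
A: 0→5
B: 5→7
C: 7→14
D: 14→25
Sum = 5+7+14+25 = 51.
SPT (increasing processing time): B A C D.
B: 0→2
A: 2→7
C: 7→14
D: 14→25
Sum = 2+7+14+25 = 48.
EDD (increasing due date): C B A D.
C: 0→7
B: 7→9
A: 9→14
D: 14→25
Sum = 7+9+14+25 = 55.
LPT (decreasing processing time): D C A B.
D: 0→11
C: 11→18
A: 18→23
B: 23→25
Sum = 11+18+23+25 = 77.
FIFO 51, SPT 48, EDD 55, LPT 77 → minimum 48.

48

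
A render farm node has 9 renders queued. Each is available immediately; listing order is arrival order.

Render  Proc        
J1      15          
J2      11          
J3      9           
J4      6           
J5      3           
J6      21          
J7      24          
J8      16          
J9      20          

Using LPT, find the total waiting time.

656

LPT (decreasing processing time): J7 J6 J9 J8 J1 J2 J3 J4 J5.
J7: waits 0, runs 0→24
J6: waits 24, runs 24→45
J9: waits 45, runs 45→65
J8: waits 65, runs 65→81
J1: waits 81, runs 81→96
J2: waits 96, runs 96→107
J3: waits 107, runs 107→116
J4: waits 116, runs 116→122
J5: waits 122, runs 122→125
Sum = 0+24+45+65+81+96+107+116+122 = 656.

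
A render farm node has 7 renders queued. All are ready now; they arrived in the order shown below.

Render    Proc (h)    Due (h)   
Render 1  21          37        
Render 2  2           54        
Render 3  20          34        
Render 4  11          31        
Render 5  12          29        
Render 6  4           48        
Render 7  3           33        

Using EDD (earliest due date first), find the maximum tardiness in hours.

EDD (increasing due date): Render 5 Render 4 Render 7 Render 3 Render 1 Render 6 Render 2.
Render 5: 0→12, due 29, tardiness 0
Render 4: 12→23, due 31, tardiness 0
Render 7: 23→26, due 33, tardiness 0
Render 3: 26→46, due 34, tardiness 12
Render 1: 46→67, due 37, tardiness 30
Render 6: 67→71, due 48, tardiness 23
Render 2: 71→73, due 54, tardiness 19
Maximum = 30.

30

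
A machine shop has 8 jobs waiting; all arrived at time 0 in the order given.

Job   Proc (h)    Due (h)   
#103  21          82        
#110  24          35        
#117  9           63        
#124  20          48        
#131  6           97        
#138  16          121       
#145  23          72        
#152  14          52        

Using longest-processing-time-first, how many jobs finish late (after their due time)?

4

LPT (decreasing processing time): #110 #145 #103 #124 #138 #152 #117 #131.
#110: 0→24, due 35, tardiness 0
#145: 24→47, due 72, tardiness 0
#103: 47→68, due 82, tardiness 0
#124: 68→88, due 48, tardiness 40
#138: 88→104, due 121, tardiness 0
#152: 104→118, due 52, tardiness 66
#117: 118→127, due 63, tardiness 64
#131: 127→133, due 97, tardiness 36
Late jobs: 4.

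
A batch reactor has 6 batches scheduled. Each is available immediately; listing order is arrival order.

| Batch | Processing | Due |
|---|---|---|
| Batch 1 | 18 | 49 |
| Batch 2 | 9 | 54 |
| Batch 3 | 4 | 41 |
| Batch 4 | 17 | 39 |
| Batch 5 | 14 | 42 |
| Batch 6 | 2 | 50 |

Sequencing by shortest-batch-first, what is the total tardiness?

22

SPT (increasing processing time): Batch 6 Batch 3 Batch 2 Batch 5 Batch 4 Batch 1.
Batch 6: 0→2, due 50, tardiness 0
Batch 3: 2→6, due 41, tardiness 0
Batch 2: 6→15, due 54, tardiness 0
Batch 5: 15→29, due 42, tardiness 0
Batch 4: 29→46, due 39, tardiness 7
Batch 1: 46→64, due 49, tardiness 15
Sum = 0+0+0+0+7+15 = 22.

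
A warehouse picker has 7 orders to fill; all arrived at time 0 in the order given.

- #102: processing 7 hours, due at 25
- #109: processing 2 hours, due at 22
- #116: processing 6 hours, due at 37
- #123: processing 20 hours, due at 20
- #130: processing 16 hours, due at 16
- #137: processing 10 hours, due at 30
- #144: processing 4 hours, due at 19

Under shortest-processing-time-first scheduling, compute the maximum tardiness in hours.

45

SPT (increasing processing time): #109 #144 #116 #102 #137 #130 #123.
#109: 0→2, due 22, tardiness 0
#144: 2→6, due 19, tardiness 0
#116: 6→12, due 37, tardiness 0
#102: 12→19, due 25, tardiness 0
#137: 19→29, due 30, tardiness 0
#130: 29→45, due 16, tardiness 29
#123: 45→65, due 20, tardiness 45
Maximum = 45.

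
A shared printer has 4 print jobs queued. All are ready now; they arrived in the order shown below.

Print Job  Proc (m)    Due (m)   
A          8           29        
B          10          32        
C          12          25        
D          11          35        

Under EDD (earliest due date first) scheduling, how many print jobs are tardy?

1

EDD (increasing due date): C A B D.
C: 0→12, due 25, tardiness 0
A: 12→20, due 29, tardiness 0
B: 20→30, due 32, tardiness 0
D: 30→41, due 35, tardiness 6
Late print jobs: 1.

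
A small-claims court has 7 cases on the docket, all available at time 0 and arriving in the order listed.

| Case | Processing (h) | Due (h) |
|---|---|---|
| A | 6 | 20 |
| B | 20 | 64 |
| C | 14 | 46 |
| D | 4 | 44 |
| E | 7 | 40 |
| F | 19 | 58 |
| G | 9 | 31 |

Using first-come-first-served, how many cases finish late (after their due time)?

FIFO (arrival order): A B C D E F G.
A: 0→6, due 20, tardiness 0
B: 6→26, due 64, tardiness 0
C: 26→40, due 46, tardiness 0
D: 40→44, due 44, tardiness 0
E: 44→51, due 40, tardiness 11
F: 51→70, due 58, tardiness 12
G: 70→79, due 31, tardiness 48
Late cases: 3.

3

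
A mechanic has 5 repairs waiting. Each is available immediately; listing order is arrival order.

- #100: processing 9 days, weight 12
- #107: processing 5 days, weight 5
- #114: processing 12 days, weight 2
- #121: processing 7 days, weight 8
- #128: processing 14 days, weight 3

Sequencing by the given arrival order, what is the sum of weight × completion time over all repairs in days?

FIFO (arrival order): #100 #107 #114 #121 #128.
#100: finishes 9, weight 12, w·C = 108
#107: finishes 14, weight 5, w·C = 70
#114: finishes 26, weight 2, w·C = 52
#121: finishes 33, weight 8, w·C = 264
#128: finishes 47, weight 3, w·C = 141
Sum = 108+70+52+264+141 = 635.

635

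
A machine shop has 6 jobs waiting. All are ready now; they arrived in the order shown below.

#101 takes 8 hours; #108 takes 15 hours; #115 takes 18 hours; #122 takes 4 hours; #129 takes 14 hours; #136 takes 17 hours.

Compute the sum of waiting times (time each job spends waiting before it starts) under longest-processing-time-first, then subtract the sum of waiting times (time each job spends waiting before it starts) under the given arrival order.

63

LPT (decreasing processing time): #115 #136 #108 #129 #101 #122.
#115: waits 0, runs 0→18
#136: waits 18, runs 18→35
#108: waits 35, runs 35→50
#129: waits 50, runs 50→64
#101: waits 64, runs 64→72
#122: waits 72, runs 72→76
Sum = 0+18+35+50+64+72 = 239.
FIFO (arrival order): #101 #108 #115 #122 #129 #136.
#101: waits 0, runs 0→8
#108: waits 8, runs 8→23
#115: waits 23, runs 23→41
#122: waits 41, runs 41→45
#129: waits 45, runs 45→59
#136: waits 59, runs 59→76
Sum = 0+8+23+41+45+59 = 176.
Difference = 239 − 176 = 63.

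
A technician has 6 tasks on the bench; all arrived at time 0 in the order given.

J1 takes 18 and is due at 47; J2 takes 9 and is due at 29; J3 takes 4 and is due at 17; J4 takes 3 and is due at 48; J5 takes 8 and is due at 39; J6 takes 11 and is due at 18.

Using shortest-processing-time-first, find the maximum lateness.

SPT (increasing processing time): J4 J3 J5 J2 J6 J1.
J4: 0→3, due 48, lateness -45
J3: 3→7, due 17, lateness -10
J5: 7→15, due 39, lateness -24
J2: 15→24, due 29, lateness -5
J6: 24→35, due 18, lateness 17
J1: 35→53, due 47, lateness 6
Maximum = 17.

17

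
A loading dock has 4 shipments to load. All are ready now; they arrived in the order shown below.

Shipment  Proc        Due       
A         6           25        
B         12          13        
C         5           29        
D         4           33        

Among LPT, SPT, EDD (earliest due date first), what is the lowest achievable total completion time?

55

LPT (decreasing processing time): B A C D.
B: 0→12
A: 12→18
C: 18→23
D: 23→27
Sum = 12+18+23+27 = 80.
SPT (increasing processing time): D C A B.
D: 0→4
C: 4→9
A: 9→15
B: 15→27
Sum = 4+9+15+27 = 55.
EDD (increasing due date): B A C D.
B: 0→12
A: 12→18
C: 18→23
D: 23→27
Sum = 12+18+23+27 = 80.
LPT 80, SPT 55, EDD 80 → minimum 55.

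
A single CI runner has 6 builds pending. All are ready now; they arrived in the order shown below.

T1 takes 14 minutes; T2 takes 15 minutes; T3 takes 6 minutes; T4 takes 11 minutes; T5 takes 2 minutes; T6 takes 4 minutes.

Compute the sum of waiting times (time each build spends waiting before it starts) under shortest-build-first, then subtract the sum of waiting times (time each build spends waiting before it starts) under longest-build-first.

SPT (increasing processing time): T5 T6 T3 T4 T1 T2.
T5: waits 0, runs 0→2
T6: waits 2, runs 2→6
T3: waits 6, runs 6→12
T4: waits 12, runs 12→23
T1: waits 23, runs 23→37
T2: waits 37, runs 37→52
Sum = 0+2+6+12+23+37 = 80.
LPT (decreasing processing time): T2 T1 T4 T3 T6 T5.
T2: waits 0, runs 0→15
T1: waits 15, runs 15→29
T4: waits 29, runs 29→40
T3: waits 40, runs 40→46
T6: waits 46, runs 46→50
T5: waits 50, runs 50→52
Sum = 0+15+29+40+46+50 = 180.
Difference = 80 − 180 = -100.

-100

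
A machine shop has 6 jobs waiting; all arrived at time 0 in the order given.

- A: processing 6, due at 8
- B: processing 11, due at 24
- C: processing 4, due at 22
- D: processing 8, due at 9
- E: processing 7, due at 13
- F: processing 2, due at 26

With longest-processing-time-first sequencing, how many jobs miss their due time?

LPT (decreasing processing time): B D E A C F.
B: 0→11, due 24, tardiness 0
D: 11→19, due 9, tardiness 10
E: 19→26, due 13, tardiness 13
A: 26→32, due 8, tardiness 24
C: 32→36, due 22, tardiness 14
F: 36→38, due 26, tardiness 12
Late jobs: 5.

5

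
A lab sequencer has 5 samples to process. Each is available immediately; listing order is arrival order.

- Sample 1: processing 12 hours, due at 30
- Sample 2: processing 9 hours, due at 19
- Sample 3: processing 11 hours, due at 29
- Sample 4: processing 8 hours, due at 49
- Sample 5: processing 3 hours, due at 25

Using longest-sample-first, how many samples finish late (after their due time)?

2

LPT (decreasing processing time): Sample 1 Sample 3 Sample 2 Sample 4 Sample 5.
Sample 1: 0→12, due 30, tardiness 0
Sample 3: 12→23, due 29, tardiness 0
Sample 2: 23→32, due 19, tardiness 13
Sample 4: 32→40, due 49, tardiness 0
Sample 5: 40→43, due 25, tardiness 18
Late samples: 2.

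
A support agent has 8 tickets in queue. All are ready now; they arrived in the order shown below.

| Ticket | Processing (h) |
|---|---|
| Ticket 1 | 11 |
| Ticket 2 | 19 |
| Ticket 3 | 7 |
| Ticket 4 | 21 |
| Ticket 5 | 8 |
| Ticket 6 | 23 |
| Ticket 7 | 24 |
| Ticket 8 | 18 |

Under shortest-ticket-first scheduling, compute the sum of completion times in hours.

SPT (increasing processing time): Ticket 3 Ticket 5 Ticket 1 Ticket 8 Ticket 2 Ticket 4 Ticket 6 Ticket 7.
Ticket 3: 0→7
Ticket 5: 7→15
Ticket 1: 15→26
Ticket 8: 26→44
Ticket 2: 44→63
Ticket 4: 63→84
Ticket 6: 84→107
Ticket 7: 107→131
Sum = 7+15+26+44+63+84+107+131 = 477.

477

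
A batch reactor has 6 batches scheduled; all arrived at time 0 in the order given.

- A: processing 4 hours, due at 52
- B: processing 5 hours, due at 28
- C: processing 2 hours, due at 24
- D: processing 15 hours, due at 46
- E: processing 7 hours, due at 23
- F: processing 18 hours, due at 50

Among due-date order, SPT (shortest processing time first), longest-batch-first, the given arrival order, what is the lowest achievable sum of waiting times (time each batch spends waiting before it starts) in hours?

70

EDD (increasing due date): E C B D F A.
E: waits 0, runs 0→7
C: waits 7, runs 7→9
B: waits 9, runs 9→14
D: waits 14, runs 14→29
F: waits 29, runs 29→47
A: waits 47, runs 47→51
Sum = 0+7+9+14+29+47 = 106.
SPT (increasing processing time): C A B E D F.
C: waits 0, runs 0→2
A: waits 2, runs 2→6
B: waits 6, runs 6→11
E: waits 11, runs 11→18
D: waits 18, runs 18→33
F: waits 33, runs 33→51
Sum = 0+2+6+11+18+33 = 70.
LPT (decreasing processing time): F D E B A C.
F: waits 0, runs 0→18
D: waits 18, runs 18→33
E: waits 33, runs 33→40
B: waits 40, runs 40→45
A: waits 45, runs 45→49
C: waits 49, runs 49→51
Sum = 0+18+33+40+45+49 = 185.
FIFO (arrival order): A B C D E F.
A: waits 0, runs 0→4
B: waits 4, runs 4→9
C: waits 9, runs 9→11
D: waits 11, runs 11→26
E: waits 26, runs 26→33
F: waits 33, runs 33→51
Sum = 0+4+9+11+26+33 = 83.
EDD 106, SPT 70, LPT 185, FIFO 83 → minimum 70.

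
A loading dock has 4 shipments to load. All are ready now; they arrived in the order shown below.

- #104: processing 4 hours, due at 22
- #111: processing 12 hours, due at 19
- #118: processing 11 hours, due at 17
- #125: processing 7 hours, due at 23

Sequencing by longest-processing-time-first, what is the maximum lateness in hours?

12

LPT (decreasing processing time): #111 #118 #125 #104.
#111: 0→12, due 19, lateness -7
#118: 12→23, due 17, lateness 6
#125: 23→30, due 23, lateness 7
#104: 30→34, due 22, lateness 12
Maximum = 12.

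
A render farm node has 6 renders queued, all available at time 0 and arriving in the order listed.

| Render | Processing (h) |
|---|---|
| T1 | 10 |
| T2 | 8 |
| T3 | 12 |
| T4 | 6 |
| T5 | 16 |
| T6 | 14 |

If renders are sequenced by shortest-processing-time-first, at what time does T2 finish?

14

SPT (increasing processing time): T4 T2 T1 T3 T6 T5.
T4: 0→6
T2: 6→14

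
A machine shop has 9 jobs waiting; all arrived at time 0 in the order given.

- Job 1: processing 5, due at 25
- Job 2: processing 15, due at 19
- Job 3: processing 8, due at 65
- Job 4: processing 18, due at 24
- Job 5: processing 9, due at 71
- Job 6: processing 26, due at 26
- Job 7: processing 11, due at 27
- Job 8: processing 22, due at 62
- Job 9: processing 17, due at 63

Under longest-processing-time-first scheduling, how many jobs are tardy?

7

LPT (decreasing processing time): Job 6 Job 8 Job 4 Job 9 Job 2 Job 7 Job 5 Job 3 Job 1.
Job 6: 0→26, due 26, tardiness 0
Job 8: 26→48, due 62, tardiness 0
Job 4: 48→66, due 24, tardiness 42
Job 9: 66→83, due 63, tardiness 20
Job 2: 83→98, due 19, tardiness 79
Job 7: 98→109, due 27, tardiness 82
Job 5: 109→118, due 71, tardiness 47
Job 3: 118→126, due 65, tardiness 61
Job 1: 126→131, due 25, tardiness 106
Late jobs: 7.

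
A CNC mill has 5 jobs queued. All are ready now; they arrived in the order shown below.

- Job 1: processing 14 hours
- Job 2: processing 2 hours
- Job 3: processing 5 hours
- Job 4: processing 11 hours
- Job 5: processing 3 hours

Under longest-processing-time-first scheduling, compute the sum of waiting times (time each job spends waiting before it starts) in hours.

102

LPT (decreasing processing time): Job 1 Job 4 Job 3 Job 5 Job 2.
Job 1: waits 0, runs 0→14
Job 4: waits 14, runs 14→25
Job 3: waits 25, runs 25→30
Job 5: waits 30, runs 30→33
Job 2: waits 33, runs 33→35
Sum = 0+14+25+30+33 = 102.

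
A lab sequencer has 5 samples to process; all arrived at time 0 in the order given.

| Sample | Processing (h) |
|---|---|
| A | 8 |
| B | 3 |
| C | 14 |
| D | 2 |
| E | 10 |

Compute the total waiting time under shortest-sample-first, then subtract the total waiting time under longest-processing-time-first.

-62

SPT (increasing processing time): D B A E C.
D: waits 0, runs 0→2
B: waits 2, runs 2→5
A: waits 5, runs 5→13
E: waits 13, runs 13→23
C: waits 23, runs 23→37
Sum = 0+2+5+13+23 = 43.
LPT (decreasing processing time): C E A B D.
C: waits 0, runs 0→14
E: waits 14, runs 14→24
A: waits 24, runs 24→32
B: waits 32, runs 32→35
D: waits 35, runs 35→37
Sum = 0+14+24+32+35 = 105.
Difference = 43 − 105 = -62.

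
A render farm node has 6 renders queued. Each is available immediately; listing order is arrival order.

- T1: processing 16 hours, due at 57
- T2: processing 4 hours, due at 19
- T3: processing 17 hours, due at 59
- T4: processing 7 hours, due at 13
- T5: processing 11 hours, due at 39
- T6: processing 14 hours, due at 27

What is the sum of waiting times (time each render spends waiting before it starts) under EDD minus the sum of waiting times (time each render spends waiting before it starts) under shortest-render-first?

EDD (increasing due date): T4 T2 T6 T5 T1 T3.
T4: waits 0, runs 0→7
T2: waits 7, runs 7→11
T6: waits 11, runs 11→25
T5: waits 25, runs 25→36
T1: waits 36, runs 36→52
T3: waits 52, runs 52→69
Sum = 0+7+11+25+36+52 = 131.
SPT (increasing processing time): T2 T4 T5 T6 T1 T3.
T2: waits 0, runs 0→4
T4: waits 4, runs 4→11
T5: waits 11, runs 11→22
T6: waits 22, runs 22→36
T1: waits 36, runs 36→52
T3: waits 52, runs 52→69
Sum = 0+4+11+22+36+52 = 125.
Difference = 131 − 125 = 6.

6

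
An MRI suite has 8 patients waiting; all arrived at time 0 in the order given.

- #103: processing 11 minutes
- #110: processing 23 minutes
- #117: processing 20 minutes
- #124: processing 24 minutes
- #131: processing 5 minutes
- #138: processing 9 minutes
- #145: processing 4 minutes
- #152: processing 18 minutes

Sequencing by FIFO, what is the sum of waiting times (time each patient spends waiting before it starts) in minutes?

448

FIFO (arrival order): #103 #110 #117 #124 #131 #138 #145 #152.
#103: waits 0, runs 0→11
#110: waits 11, runs 11→34
#117: waits 34, runs 34→54
#124: waits 54, runs 54→78
#131: waits 78, runs 78→83
#138: waits 83, runs 83→92
#145: waits 92, runs 92→96
#152: waits 96, runs 96→114
Sum = 0+11+34+54+78+83+92+96 = 448.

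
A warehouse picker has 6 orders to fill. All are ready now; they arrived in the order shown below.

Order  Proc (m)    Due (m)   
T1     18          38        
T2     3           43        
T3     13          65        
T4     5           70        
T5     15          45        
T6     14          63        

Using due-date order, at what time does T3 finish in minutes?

63

EDD (increasing due date): T1 T2 T5 T6 T3 T4.
T1: 0→18
T2: 18→21
T5: 21→36
T6: 36→50
T3: 50→63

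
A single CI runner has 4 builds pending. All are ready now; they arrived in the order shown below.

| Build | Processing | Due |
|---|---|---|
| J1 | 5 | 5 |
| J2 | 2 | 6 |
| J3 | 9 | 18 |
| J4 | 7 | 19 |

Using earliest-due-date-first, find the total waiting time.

EDD (increasing due date): J1 J2 J3 J4.
J1: waits 0, runs 0→5
J2: waits 5, runs 5→7
J3: waits 7, runs 7→16
J4: waits 16, runs 16→23
Sum = 0+5+7+16 = 28.

28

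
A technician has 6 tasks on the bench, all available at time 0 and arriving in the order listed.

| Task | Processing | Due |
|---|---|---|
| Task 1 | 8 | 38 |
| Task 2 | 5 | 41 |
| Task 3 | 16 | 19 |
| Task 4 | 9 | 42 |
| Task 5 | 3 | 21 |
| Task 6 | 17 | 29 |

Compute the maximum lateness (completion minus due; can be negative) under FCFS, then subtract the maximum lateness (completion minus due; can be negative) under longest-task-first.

-8

FIFO (arrival order): Task 1 Task 2 Task 3 Task 4 Task 5 Task 6.
Task 1: 0→8, due 38, lateness -30
Task 2: 8→13, due 41, lateness -28
Task 3: 13→29, due 19, lateness 10
Task 4: 29→38, due 42, lateness -4
Task 5: 38→41, due 21, lateness 20
Task 6: 41→58, due 29, lateness 29
Maximum = 29.
LPT (decreasing processing time): Task 6 Task 3 Task 4 Task 1 Task 2 Task 5.
Task 6: 0→17, due 29, lateness -12
Task 3: 17→33, due 19, lateness 14
Task 4: 33→42, due 42, lateness 0
Task 1: 42→50, due 38, lateness 12
Task 2: 50→55, due 41, lateness 14
Task 5: 55→58, due 21, lateness 37
Maximum = 37.
Difference = 29 − 37 = -8.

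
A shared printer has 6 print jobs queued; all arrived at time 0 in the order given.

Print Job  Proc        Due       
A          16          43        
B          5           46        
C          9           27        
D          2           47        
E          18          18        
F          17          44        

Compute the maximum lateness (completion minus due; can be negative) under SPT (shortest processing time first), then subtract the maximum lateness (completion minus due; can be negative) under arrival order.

SPT (increasing processing time): D B C A F E.
D: 0→2, due 47, lateness -45
B: 2→7, due 46, lateness -39
C: 7→16, due 27, lateness -11
A: 16→32, due 43, lateness -11
F: 32→49, due 44, lateness 5
E: 49→67, due 18, lateness 49
Maximum = 49.
FIFO (arrival order): A B C D E F.
A: 0→16, due 43, lateness -27
B: 16→21, due 46, lateness -25
C: 21→30, due 27, lateness 3
D: 30→32, due 47, lateness -15
E: 32→50, due 18, lateness 32
F: 50→67, due 44, lateness 23
Maximum = 32.
Difference = 49 − 32 = 17.

17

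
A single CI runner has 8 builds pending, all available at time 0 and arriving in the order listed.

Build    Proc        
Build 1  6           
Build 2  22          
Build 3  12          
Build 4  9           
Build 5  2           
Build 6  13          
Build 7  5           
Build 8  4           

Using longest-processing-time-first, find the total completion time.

433

LPT (decreasing processing time): Build 2 Build 6 Build 3 Build 4 Build 1 Build 7 Build 8 Build 5.
Build 2: 0→22
Build 6: 22→35
Build 3: 35→47
Build 4: 47→56
Build 1: 56→62
Build 7: 62→67
Build 8: 67→71
Build 5: 71→73
Sum = 22+35+47+56+62+67+71+73 = 433.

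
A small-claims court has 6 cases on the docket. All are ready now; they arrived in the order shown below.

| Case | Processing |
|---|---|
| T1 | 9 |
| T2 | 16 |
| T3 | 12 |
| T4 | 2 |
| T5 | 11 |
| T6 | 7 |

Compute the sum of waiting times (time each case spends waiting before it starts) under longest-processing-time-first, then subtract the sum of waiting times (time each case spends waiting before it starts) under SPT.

LPT (decreasing processing time): T2 T3 T5 T1 T6 T4.
T2: waits 0, runs 0→16
T3: waits 16, runs 16→28
T5: waits 28, runs 28→39
T1: waits 39, runs 39→48
T6: waits 48, runs 48→55
T4: waits 55, runs 55→57
Sum = 0+16+28+39+48+55 = 186.
SPT (increasing processing time): T4 T6 T1 T5 T3 T2.
T4: waits 0, runs 0→2
T6: waits 2, runs 2→9
T1: waits 9, runs 9→18
T5: waits 18, runs 18→29
T3: waits 29, runs 29→41
T2: waits 41, runs 41→57
Sum = 0+2+9+18+29+41 = 99.
Difference = 186 − 99 = 87.

87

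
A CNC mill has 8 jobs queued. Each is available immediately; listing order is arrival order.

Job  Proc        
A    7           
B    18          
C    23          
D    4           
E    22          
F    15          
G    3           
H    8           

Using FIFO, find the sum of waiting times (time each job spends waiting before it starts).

FIFO (arrival order): A B C D E F G H.
A: waits 0, runs 0→7
B: waits 7, runs 7→25
C: waits 25, runs 25→48
D: waits 48, runs 48→52
E: waits 52, runs 52→74
F: waits 74, runs 74→89
G: waits 89, runs 89→92
H: waits 92, runs 92→100
Sum = 0+7+25+48+52+74+89+92 = 387.

387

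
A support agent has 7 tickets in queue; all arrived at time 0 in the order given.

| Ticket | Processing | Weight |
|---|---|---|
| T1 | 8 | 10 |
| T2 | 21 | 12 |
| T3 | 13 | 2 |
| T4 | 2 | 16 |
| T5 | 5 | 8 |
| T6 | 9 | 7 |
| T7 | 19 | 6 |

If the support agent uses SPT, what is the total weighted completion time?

1740

SPT (increasing processing time): T4 T5 T1 T6 T3 T7 T2.
T4: finishes 2, weight 16, w·C = 32
T5: finishes 7, weight 8, w·C = 56
T1: finishes 15, weight 10, w·C = 150
T6: finishes 24, weight 7, w·C = 168
T3: finishes 37, weight 2, w·C = 74
T7: finishes 56, weight 6, w·C = 336
T2: finishes 77, weight 12, w·C = 924
Sum = 32+56+150+168+74+336+924 = 1740.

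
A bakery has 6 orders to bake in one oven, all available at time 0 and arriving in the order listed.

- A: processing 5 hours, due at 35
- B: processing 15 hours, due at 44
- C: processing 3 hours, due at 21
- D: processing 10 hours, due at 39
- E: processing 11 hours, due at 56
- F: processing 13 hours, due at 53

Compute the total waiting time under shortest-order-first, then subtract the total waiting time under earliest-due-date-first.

-8

SPT (increasing processing time): C A D E F B.
C: waits 0, runs 0→3
A: waits 3, runs 3→8
D: waits 8, runs 8→18
E: waits 18, runs 18→29
F: waits 29, runs 29→42
B: waits 42, runs 42→57
Sum = 0+3+8+18+29+42 = 100.
EDD (increasing due date): C A D B F E.
C: waits 0, runs 0→3
A: waits 3, runs 3→8
D: waits 8, runs 8→18
B: waits 18, runs 18→33
F: waits 33, runs 33→46
E: waits 46, runs 46→57
Sum = 0+3+8+18+33+46 = 108.
Difference = 100 − 108 = -8.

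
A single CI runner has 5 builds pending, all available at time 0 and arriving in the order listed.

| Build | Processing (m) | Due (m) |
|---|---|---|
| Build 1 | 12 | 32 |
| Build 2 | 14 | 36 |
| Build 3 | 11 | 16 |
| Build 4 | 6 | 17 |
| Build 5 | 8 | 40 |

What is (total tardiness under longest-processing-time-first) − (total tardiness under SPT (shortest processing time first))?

LPT (decreasing processing time): Build 2 Build 1 Build 3 Build 5 Build 4.
Build 2: 0→14, due 36, tardiness 0
Build 1: 14→26, due 32, tardiness 0
Build 3: 26→37, due 16, tardiness 21
Build 5: 37→45, due 40, tardiness 5
Build 4: 45→51, due 17, tardiness 34
Sum = 0+0+21+5+34 = 60.
SPT (increasing processing time): Build 4 Build 5 Build 3 Build 1 Build 2.
Build 4: 0→6, due 17, tardiness 0
Build 5: 6→14, due 40, tardiness 0
Build 3: 14→25, due 16, tardiness 9
Build 1: 25→37, due 32, tardiness 5
Build 2: 37→51, due 36, tardiness 15
Sum = 0+0+9+5+15 = 29.
Difference = 60 − 29 = 31.

31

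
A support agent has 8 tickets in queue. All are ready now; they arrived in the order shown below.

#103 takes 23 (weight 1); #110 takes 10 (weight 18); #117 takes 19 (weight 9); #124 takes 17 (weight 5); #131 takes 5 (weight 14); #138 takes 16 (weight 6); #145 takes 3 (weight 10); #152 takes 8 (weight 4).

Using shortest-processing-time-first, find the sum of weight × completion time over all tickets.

SPT (increasing processing time): #145 #131 #152 #110 #138 #124 #117 #103.
#145: finishes 3, weight 10, w·C = 30
#131: finishes 8, weight 14, w·C = 112
#152: finishes 16, weight 4, w·C = 64
#110: finishes 26, weight 18, w·C = 468
#138: finishes 42, weight 6, w·C = 252
#124: finishes 59, weight 5, w·C = 295
#117: finishes 78, weight 9, w·C = 702
#103: finishes 101, weight 1, w·C = 101
Sum = 30+112+64+468+252+295+702+101 = 2024.

2024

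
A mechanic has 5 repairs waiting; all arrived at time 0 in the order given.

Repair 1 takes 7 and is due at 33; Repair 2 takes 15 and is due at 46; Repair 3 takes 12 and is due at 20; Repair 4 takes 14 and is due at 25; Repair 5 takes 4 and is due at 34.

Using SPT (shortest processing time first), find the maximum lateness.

12

SPT (increasing processing time): Repair 5 Repair 1 Repair 3 Repair 4 Repair 2.
Repair 5: 0→4, due 34, lateness -30
Repair 1: 4→11, due 33, lateness -22
Repair 3: 11→23, due 20, lateness 3
Repair 4: 23→37, due 25, lateness 12
Repair 2: 37→52, due 46, lateness 6
Maximum = 12.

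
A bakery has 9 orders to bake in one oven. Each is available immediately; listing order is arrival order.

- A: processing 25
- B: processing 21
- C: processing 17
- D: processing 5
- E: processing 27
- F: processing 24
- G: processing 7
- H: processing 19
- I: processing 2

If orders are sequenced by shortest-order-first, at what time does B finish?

71

SPT (increasing processing time): I D G C H B F A E.
I: 0→2
D: 2→7
G: 7→14
C: 14→31
H: 31→50
B: 50→71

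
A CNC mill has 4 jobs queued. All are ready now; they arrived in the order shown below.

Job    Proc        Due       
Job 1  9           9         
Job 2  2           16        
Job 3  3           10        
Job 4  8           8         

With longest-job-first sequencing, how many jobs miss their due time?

LPT (decreasing processing time): Job 1 Job 4 Job 3 Job 2.
Job 1: 0→9, due 9, tardiness 0
Job 4: 9→17, due 8, tardiness 9
Job 3: 17→20, due 10, tardiness 10
Job 2: 20→22, due 16, tardiness 6
Late jobs: 3.

3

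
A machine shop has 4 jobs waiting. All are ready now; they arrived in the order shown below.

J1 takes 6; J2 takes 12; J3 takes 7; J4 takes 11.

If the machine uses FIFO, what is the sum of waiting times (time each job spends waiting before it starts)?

FIFO (arrival order): J1 J2 J3 J4.
J1: waits 0, runs 0→6
J2: waits 6, runs 6→18
J3: waits 18, runs 18→25
J4: waits 25, runs 25→36
Sum = 0+6+18+25 = 49.

49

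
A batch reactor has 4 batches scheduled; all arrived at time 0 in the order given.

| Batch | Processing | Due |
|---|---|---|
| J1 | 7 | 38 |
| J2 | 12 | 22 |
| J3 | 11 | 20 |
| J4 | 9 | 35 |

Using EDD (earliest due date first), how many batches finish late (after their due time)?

2

EDD (increasing due date): J3 J2 J4 J1.
J3: 0→11, due 20, tardiness 0
J2: 11→23, due 22, tardiness 1
J4: 23→32, due 35, tardiness 0
J1: 32→39, due 38, tardiness 1
Late batches: 2.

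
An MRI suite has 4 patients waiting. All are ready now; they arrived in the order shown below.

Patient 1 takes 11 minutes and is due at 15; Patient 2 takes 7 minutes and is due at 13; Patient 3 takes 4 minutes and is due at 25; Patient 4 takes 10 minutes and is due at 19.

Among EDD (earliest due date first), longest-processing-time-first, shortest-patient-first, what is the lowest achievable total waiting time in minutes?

36

EDD (increasing due date): Patient 2 Patient 1 Patient 4 Patient 3.
Patient 2: waits 0, runs 0→7
Patient 1: waits 7, runs 7→18
Patient 4: waits 18, runs 18→28
Patient 3: waits 28, runs 28→32
Sum = 0+7+18+28 = 53.
LPT (decreasing processing time): Patient 1 Patient 4 Patient 2 Patient 3.
Patient 1: waits 0, runs 0→11
Patient 4: waits 11, runs 11→21
Patient 2: waits 21, runs 21→28
Patient 3: waits 28, runs 28→32
Sum = 0+11+21+28 = 60.
SPT (increasing processing time): Patient 3 Patient 2 Patient 4 Patient 1.
Patient 3: waits 0, runs 0→4
Patient 2: waits 4, runs 4→11
Patient 4: waits 11, runs 11→21
Patient 1: waits 21, runs 21→32
Sum = 0+4+11+21 = 36.
EDD 53, LPT 60, SPT 36 → minimum 36.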